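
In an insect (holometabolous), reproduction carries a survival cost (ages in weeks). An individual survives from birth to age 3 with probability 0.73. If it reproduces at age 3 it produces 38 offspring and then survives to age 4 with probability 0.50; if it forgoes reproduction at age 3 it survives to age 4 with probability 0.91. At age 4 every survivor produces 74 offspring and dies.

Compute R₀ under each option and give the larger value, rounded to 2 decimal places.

54.75

breed at age 3: R₀ = 0.73 × (38 + 0.50 × 74) = 0.73 × 75.0000 = 54.7500
delay to age 4: R₀ = 0.73 × (0.91 × 74) = 0.73 × 67.3400 = 49.1582
Higher: breed at age 3 (54.7500).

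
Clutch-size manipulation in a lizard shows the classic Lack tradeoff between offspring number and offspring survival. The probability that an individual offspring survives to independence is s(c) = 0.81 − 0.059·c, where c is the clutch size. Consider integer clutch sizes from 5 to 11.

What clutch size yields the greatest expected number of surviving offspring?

Expected surviving offspring = c × s(c):
  c=5: 5 × 0.515 = 2.575
  c=6: 6 × 0.456 = 2.736
  c=7: 7 × 0.397 = 2.779
  c=8: 8 × 0.338 = 2.704
  c=9: 9 × 0.279 = 2.511
  c=10: 10 × 0.220 = 2.200
  c=11: 11 × 0.161 = 1.771
Maximum at c = 7 (2.779 surviving offspring).

7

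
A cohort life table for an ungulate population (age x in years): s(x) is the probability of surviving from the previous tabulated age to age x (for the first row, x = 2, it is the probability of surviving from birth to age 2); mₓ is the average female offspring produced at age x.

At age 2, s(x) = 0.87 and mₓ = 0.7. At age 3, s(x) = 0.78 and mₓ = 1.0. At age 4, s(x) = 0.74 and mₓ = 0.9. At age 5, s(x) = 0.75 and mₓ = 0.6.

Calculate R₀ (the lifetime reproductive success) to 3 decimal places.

1.966

Survivorship from birth: l_x = s_2·s_3·…·s_x.
  l_2 = 0.87000
  l_3 = 0.67860
  l_4 = 0.50216
  l_5 = 0.37662
R₀ = Σ l_x mₓ:
  age 2: 0.87000 × 0.7 = 0.6090
  age 3: 0.67860 × 1.0 = 0.6786
  age 4: 0.50216 × 0.9 = 0.4519
  age 5: 0.37662 × 0.6 = 0.2260
R₀ = 0.6090 + 0.6786 + 0.4519 + 0.2260 = 1.9655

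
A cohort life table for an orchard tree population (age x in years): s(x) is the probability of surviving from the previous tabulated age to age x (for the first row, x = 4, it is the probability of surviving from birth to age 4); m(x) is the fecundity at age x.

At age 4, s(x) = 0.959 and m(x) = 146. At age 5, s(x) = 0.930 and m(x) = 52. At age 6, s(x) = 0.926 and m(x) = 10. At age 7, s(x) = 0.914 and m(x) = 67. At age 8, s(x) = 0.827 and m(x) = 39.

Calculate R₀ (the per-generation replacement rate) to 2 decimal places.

269.57

Survivorship from birth: l_x = s_4·s_5·…·s_x.
  l_4 = 0.95900
  l_5 = 0.89187
  l_6 = 0.82587
  l_7 = 0.75485
  l_8 = 0.62426
R₀ = Σ l_x m(x):
  age 4: 0.95900 × 146 = 140.0140
  age 5: 0.89187 × 52 = 46.3772
  age 6: 0.82587 × 10 = 8.2587
  age 7: 0.75485 × 67 = 50.5750
  age 8: 0.62426 × 39 = 24.3461
R₀ = 140.0140 + 46.3772 + 8.2587 + 50.5750 + 24.3461 = 269.5710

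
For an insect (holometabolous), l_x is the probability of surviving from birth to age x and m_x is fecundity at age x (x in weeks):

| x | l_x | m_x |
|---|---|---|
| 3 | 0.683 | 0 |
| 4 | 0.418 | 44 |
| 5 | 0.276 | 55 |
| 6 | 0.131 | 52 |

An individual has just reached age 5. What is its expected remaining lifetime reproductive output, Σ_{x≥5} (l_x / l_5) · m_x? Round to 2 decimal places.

l_5 = 0.276. Conditional survival from age 5 to x is l_x / l_5.
  x=5: (0.276/0.276) × 55 = 55.0000
  x=6: (0.131/0.276) × 52 = 24.6812
Sum = 55.0000 + 24.6812 = 79.6812

79.68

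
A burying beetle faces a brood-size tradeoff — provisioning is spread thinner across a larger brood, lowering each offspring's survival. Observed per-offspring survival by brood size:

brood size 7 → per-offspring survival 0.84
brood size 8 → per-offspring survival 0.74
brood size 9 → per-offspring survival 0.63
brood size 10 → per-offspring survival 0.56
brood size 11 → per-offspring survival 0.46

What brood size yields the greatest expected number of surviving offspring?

8

Expected surviving offspring = c × s(c):
  c=7: 7 × 0.84 = 5.880
  c=8: 8 × 0.74 = 5.920
  c=9: 9 × 0.63 = 5.670
  c=10: 10 × 0.56 = 5.600
  c=11: 11 × 0.46 = 5.060
Maximum at c = 8 (5.920 surviving offspring).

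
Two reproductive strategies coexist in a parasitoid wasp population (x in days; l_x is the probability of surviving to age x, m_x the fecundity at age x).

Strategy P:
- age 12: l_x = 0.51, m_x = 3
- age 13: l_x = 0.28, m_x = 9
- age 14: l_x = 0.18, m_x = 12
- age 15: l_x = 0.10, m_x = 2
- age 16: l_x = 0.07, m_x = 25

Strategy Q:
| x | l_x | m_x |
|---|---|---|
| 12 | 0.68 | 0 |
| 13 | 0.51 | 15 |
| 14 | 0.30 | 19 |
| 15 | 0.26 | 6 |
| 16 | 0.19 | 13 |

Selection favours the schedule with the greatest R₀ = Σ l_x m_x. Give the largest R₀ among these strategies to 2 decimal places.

Strategy P: R₀ = 0.51×3 + 0.28×9 + 0.18×12 + 0.10×2 + 0.07×25 = 8.1600
Strategy Q: R₀ = 0.68×0 + 0.51×15 + 0.30×19 + 0.26×6 + 0.19×13 = 17.3800
Highest R₀: strategy Q with 17.3800.

17.38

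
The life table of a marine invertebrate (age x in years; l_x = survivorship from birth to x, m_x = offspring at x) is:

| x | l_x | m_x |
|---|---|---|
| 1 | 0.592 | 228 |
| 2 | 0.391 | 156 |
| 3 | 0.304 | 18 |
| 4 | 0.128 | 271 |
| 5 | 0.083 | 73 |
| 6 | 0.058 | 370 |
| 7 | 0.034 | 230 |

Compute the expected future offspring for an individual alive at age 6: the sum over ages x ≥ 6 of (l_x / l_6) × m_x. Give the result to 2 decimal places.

504.83

l_6 = 0.058. Conditional survival from age 6 to x is l_x / l_6.
  x=6: (0.058/0.058) × 370 = 370.0000
  x=7: (0.034/0.058) × 230 = 134.8276
Sum = 370.0000 + 134.8276 = 504.8276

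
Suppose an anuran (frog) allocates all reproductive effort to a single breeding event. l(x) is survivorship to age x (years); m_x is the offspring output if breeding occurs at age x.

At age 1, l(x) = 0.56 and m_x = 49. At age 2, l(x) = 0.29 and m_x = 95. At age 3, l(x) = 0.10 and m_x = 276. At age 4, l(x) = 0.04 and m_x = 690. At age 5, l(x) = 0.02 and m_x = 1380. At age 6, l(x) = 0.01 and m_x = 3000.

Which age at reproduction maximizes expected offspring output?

Expected offspring if breeding at age x = l(x) × m_x:
  age 1: 0.56 × 49 = 27.440
  age 2: 0.29 × 95 = 27.550
  age 3: 0.10 × 276 = 27.600
  age 4: 0.04 × 690 = 27.600
  age 5: 0.02 × 1380 = 27.600
  age 6: 0.01 × 3000 = 30.000
Maximum at age 6 (30.000).

6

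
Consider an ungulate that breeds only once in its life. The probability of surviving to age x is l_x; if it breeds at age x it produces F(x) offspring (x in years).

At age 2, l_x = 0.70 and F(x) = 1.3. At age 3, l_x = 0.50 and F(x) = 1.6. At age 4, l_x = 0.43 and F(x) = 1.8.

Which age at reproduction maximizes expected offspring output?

Expected offspring if breeding at age x = l_x × F(x):
  age 2: 0.70 × 1.3 = 0.910
  age 3: 0.50 × 1.6 = 0.800
  age 4: 0.43 × 1.8 = 0.774
Maximum at age 2 (0.910).

2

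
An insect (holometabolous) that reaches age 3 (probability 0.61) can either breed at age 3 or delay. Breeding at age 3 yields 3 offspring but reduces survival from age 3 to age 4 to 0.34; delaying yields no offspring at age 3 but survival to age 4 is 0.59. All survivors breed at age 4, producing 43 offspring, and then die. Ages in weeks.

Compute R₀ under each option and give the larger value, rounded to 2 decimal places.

breed at age 3: R₀ = 0.61 × (3 + 0.34 × 43) = 0.61 × 17.6200 = 10.7482
delay to age 4: R₀ = 0.61 × (0.59 × 43) = 0.61 × 25.3700 = 15.4757
Higher: delay to age 4 (15.4757).

15.48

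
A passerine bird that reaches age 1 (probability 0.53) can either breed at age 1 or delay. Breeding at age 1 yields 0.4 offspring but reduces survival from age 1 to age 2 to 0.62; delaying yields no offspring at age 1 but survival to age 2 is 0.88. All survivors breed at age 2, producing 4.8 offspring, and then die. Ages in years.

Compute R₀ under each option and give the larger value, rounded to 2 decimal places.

breed at age 1: R₀ = 0.53 × (0.4 + 0.62 × 4.8) = 0.53 × 3.3760 = 1.7893
delay to age 2: R₀ = 0.53 × (0.88 × 4.8) = 0.53 × 4.2240 = 2.2387
Higher: delay to age 2 (2.2387).

2.24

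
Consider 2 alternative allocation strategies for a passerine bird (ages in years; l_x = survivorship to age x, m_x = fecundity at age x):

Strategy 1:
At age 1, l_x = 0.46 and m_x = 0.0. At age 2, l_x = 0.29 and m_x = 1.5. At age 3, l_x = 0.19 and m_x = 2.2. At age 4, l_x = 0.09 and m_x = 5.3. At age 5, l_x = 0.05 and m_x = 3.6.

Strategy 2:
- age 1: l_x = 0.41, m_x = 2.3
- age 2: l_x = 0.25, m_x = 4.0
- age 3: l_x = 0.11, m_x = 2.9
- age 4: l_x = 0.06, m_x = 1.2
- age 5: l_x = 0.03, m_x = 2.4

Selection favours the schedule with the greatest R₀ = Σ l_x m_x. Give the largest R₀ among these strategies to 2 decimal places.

Strategy 1: R₀ = 0.46×0.0 + 0.29×1.5 + 0.19×2.2 + 0.09×5.3 + 0.05×3.6 = 1.5100
Strategy 2: R₀ = 0.41×2.3 + 0.25×4.0 + 0.11×2.9 + 0.06×1.2 + 0.03×2.4 = 2.4060
Highest R₀: strategy 2 with 2.4060.

2.41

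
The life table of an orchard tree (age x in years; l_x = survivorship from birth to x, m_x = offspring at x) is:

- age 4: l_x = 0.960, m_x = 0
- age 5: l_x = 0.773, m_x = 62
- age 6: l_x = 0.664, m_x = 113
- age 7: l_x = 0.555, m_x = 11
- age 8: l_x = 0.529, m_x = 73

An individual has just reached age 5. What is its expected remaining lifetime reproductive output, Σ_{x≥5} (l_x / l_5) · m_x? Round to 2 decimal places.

l_5 = 0.773. Conditional survival from age 5 to x is l_x / l_5.
  x=5: (0.773/0.773) × 62 = 62.0000
  x=6: (0.664/0.773) × 113 = 97.0660
  x=7: (0.555/0.773) × 11 = 7.8978
  x=8: (0.529/0.773) × 73 = 49.9573
Sum = 62.0000 + 97.0660 + 7.8978 + 49.9573 = 216.9211

216.92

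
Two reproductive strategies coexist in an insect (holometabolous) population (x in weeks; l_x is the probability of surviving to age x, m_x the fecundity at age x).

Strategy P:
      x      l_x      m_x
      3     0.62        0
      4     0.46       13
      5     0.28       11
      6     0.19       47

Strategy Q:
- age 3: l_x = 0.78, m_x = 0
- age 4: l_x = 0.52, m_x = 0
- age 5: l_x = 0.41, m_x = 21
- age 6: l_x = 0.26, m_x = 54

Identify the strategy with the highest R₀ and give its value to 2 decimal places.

Strategy P: R₀ = 0.62×0 + 0.46×13 + 0.28×11 + 0.19×47 = 17.9900
Strategy Q: R₀ = 0.78×0 + 0.52×0 + 0.41×21 + 0.26×54 = 22.6500
Highest R₀: strategy Q with 22.6500.

22.65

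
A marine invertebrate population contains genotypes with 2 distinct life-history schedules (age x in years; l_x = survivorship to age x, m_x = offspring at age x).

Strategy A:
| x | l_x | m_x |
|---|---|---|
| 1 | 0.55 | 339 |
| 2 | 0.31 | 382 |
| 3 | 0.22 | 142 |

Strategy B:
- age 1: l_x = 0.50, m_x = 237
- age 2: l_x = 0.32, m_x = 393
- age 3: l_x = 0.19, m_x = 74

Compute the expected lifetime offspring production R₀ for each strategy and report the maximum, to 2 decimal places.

Strategy A: R₀ = 0.55×339 + 0.31×382 + 0.22×142 = 336.1100
Strategy B: R₀ = 0.50×237 + 0.32×393 + 0.19×74 = 258.3200
Highest R₀: strategy A with 336.1100.

336.11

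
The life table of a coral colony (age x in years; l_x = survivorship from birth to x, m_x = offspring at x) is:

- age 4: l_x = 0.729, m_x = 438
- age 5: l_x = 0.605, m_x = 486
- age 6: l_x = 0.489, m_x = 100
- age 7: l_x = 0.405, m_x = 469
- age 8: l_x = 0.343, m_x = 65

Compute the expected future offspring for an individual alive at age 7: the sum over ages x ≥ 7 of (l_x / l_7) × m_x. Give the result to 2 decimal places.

524.05

l_7 = 0.405. Conditional survival from age 7 to x is l_x / l_7.
  x=7: (0.405/0.405) × 469 = 469.0000
  x=8: (0.343/0.405) × 65 = 55.0494
Sum = 469.0000 + 55.0494 = 524.0494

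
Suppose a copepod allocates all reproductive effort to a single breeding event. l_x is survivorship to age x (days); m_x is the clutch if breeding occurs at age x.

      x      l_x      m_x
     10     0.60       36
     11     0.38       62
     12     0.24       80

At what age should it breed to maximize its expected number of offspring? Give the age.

Expected offspring if breeding at age x = l_x × m_x:
  age 10: 0.60 × 36 = 21.600
  age 11: 0.38 × 62 = 23.560
  age 12: 0.24 × 80 = 19.200
Maximum at age 11 (23.560).

11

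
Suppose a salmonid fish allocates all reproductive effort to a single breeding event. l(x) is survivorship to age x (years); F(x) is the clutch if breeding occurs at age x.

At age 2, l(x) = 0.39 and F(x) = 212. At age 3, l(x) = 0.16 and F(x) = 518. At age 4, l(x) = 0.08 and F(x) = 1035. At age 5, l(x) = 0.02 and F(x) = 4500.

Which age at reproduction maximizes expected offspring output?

Expected offspring if breeding at age x = l(x) × F(x):
  age 2: 0.39 × 212 = 82.680
  age 3: 0.16 × 518 = 82.880
  age 4: 0.08 × 1035 = 82.800
  age 5: 0.02 × 4500 = 90.000
Maximum at age 5 (90.000).

5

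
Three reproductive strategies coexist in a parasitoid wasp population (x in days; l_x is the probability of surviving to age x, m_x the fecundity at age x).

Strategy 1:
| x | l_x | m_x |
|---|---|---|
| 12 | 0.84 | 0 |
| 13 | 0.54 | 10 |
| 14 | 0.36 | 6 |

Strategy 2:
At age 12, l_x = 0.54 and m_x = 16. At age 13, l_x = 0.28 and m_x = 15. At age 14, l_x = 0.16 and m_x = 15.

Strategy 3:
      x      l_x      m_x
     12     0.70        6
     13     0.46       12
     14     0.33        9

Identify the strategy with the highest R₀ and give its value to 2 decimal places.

15.24

Strategy 1: R₀ = 0.84×0 + 0.54×10 + 0.36×6 = 7.5600
Strategy 2: R₀ = 0.54×16 + 0.28×15 + 0.16×15 = 15.2400
Strategy 3: R₀ = 0.70×6 + 0.46×12 + 0.33×9 = 12.6900
Highest R₀: strategy 2 with 15.2400.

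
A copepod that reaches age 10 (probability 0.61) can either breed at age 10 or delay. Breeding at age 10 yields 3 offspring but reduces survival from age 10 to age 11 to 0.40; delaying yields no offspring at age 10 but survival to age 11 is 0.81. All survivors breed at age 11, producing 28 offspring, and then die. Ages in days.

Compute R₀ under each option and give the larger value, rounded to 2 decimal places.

13.83

breed at age 10: R₀ = 0.61 × (3 + 0.40 × 28) = 0.61 × 14.2000 = 8.6620
delay to age 11: R₀ = 0.61 × (0.81 × 28) = 0.61 × 22.6800 = 13.8348
Higher: delay to age 11 (13.8348).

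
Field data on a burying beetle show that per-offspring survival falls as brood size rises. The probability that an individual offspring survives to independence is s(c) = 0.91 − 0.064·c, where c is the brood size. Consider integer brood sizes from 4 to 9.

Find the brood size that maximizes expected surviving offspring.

Expected surviving offspring = c × s(c):
  c=4: 4 × 0.654 = 2.616
  c=5: 5 × 0.590 = 2.950
  c=6: 6 × 0.526 = 3.156
  c=7: 7 × 0.462 = 3.234
  c=8: 8 × 0.398 = 3.184
  c=9: 9 × 0.334 = 3.006
Maximum at c = 7 (3.234 surviving offspring).

7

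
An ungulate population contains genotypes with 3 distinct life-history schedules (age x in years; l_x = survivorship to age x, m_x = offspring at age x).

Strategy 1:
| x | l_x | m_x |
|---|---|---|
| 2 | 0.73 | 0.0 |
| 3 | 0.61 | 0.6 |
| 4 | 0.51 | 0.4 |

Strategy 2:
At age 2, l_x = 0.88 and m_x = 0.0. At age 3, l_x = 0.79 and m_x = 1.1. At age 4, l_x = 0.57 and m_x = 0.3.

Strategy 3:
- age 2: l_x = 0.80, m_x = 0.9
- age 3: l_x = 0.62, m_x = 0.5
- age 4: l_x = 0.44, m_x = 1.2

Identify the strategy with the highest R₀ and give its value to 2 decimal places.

Strategy 1: R₀ = 0.73×0.0 + 0.61×0.6 + 0.51×0.4 = 0.5700
Strategy 2: R₀ = 0.88×0.0 + 0.79×1.1 + 0.57×0.3 = 1.0400
Strategy 3: R₀ = 0.80×0.9 + 0.62×0.5 + 0.44×1.2 = 1.5580
Highest R₀: strategy 3 with 1.5580.

1.56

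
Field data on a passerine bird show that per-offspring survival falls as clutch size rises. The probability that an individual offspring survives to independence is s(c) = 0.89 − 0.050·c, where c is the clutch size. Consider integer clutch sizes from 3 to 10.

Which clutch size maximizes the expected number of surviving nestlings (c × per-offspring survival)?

9

Expected surviving nestlings = c × s(c):
  c=3: 3 × 0.740 = 2.220
  c=4: 4 × 0.690 = 2.760
  c=5: 5 × 0.640 = 3.200
  c=6: 6 × 0.590 = 3.540
  c=7: 7 × 0.540 = 3.780
  c=8: 8 × 0.490 = 3.920
  c=9: 9 × 0.440 = 3.960
  c=10: 10 × 0.390 = 3.900
Maximum at c = 9 (3.960 surviving nestlings).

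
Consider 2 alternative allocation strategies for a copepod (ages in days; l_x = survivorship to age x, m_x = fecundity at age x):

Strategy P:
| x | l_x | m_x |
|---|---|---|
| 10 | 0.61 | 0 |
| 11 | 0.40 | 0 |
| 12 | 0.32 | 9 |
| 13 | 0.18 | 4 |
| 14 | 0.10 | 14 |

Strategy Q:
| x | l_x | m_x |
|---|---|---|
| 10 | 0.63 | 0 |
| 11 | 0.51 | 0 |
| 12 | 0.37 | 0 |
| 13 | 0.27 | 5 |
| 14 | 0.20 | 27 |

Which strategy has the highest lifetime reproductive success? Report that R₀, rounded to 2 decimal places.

Strategy P: R₀ = 0.61×0 + 0.40×0 + 0.32×9 + 0.18×4 + 0.10×14 = 5.0000
Strategy Q: R₀ = 0.63×0 + 0.51×0 + 0.37×0 + 0.27×5 + 0.20×27 = 6.7500
Highest R₀: strategy Q with 6.7500.

6.75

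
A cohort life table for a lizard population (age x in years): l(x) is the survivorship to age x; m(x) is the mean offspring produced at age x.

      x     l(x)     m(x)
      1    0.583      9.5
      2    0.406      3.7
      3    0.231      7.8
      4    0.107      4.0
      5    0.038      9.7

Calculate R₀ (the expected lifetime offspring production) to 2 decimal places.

R₀ = Σ l(x) m(x):
  age 1: 0.583 × 9.5 = 5.5385
  age 2: 0.406 × 3.7 = 1.5022
  age 3: 0.231 × 7.8 = 1.8018
  age 4: 0.107 × 4.0 = 0.4280
  age 5: 0.038 × 9.7 = 0.3686
R₀ = 5.5385 + 1.5022 + 1.8018 + 0.4280 + 0.3686 = 9.6391

9.64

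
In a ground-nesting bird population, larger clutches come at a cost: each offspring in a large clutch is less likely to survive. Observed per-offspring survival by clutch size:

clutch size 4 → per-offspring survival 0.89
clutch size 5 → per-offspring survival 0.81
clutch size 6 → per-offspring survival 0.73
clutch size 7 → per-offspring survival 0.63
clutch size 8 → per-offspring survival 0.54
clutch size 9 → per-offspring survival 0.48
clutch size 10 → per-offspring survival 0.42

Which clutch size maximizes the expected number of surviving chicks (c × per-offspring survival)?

Expected surviving chicks = c × s(c):
  c=4: 4 × 0.89 = 3.560
  c=5: 5 × 0.81 = 4.050
  c=6: 6 × 0.73 = 4.380
  c=7: 7 × 0.63 = 4.410
  c=8: 8 × 0.54 = 4.320
  c=9: 9 × 0.48 = 4.320
  c=10: 10 × 0.42 = 4.200
Maximum at c = 7 (4.410 surviving chicks).

7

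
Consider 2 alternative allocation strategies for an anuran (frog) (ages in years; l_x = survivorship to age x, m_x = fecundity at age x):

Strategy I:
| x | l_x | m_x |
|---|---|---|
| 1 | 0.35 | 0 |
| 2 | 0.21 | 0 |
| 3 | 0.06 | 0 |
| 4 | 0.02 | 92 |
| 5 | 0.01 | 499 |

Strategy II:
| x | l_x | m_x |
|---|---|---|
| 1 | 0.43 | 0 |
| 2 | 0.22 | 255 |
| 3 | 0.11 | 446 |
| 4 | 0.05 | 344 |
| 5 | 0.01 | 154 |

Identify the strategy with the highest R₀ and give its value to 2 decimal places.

Strategy I: R₀ = 0.35×0 + 0.21×0 + 0.06×0 + 0.02×92 + 0.01×499 = 6.8300
Strategy II: R₀ = 0.43×0 + 0.22×255 + 0.11×446 + 0.05×344 + 0.01×154 = 123.9000
Highest R₀: strategy II with 123.9000.

123.90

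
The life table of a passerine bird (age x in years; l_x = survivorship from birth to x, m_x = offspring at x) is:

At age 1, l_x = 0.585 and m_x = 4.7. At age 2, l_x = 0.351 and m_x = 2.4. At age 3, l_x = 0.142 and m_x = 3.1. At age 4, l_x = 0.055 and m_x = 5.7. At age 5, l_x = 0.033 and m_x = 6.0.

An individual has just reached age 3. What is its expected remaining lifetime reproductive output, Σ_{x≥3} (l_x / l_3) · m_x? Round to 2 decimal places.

6.70

l_3 = 0.142. Conditional survival from age 3 to x is l_x / l_3.
  x=3: (0.142/0.142) × 3.1 = 3.1000
  x=4: (0.055/0.142) × 5.7 = 2.2077
  x=5: (0.033/0.142) × 6.0 = 1.3944
Sum = 3.1000 + 2.2077 + 1.3944 = 6.7021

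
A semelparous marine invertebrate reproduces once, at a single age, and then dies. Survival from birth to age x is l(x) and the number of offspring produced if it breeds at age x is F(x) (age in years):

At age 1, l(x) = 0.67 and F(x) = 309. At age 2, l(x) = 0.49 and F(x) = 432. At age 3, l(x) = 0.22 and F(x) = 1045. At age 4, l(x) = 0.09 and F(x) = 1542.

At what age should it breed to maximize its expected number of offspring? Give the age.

3

Expected offspring if breeding at age x = l(x) × F(x):
  age 1: 0.67 × 309 = 207.030
  age 2: 0.49 × 432 = 211.680
  age 3: 0.22 × 1045 = 229.900
  age 4: 0.09 × 1542 = 138.780
Maximum at age 3 (229.900).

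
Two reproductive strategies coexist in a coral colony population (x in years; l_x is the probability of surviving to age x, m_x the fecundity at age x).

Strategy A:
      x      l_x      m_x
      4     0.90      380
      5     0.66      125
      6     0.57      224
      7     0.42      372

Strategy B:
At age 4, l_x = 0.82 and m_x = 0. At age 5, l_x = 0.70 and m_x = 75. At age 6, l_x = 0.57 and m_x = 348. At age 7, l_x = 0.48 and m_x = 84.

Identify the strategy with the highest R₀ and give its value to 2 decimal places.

Strategy A: R₀ = 0.90×380 + 0.66×125 + 0.57×224 + 0.42×372 = 708.4200
Strategy B: R₀ = 0.82×0 + 0.70×75 + 0.57×348 + 0.48×84 = 291.1800
Highest R₀: strategy A with 708.4200.

708.42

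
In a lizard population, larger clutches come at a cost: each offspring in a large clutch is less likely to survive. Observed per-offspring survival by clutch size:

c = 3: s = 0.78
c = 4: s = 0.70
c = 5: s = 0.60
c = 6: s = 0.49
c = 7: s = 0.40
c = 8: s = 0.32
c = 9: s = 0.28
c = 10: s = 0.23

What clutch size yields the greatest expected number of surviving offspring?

5

Expected surviving offspring = c × s(c):
  c=3: 3 × 0.78 = 2.340
  c=4: 4 × 0.70 = 2.800
  c=5: 5 × 0.60 = 3.000
  c=6: 6 × 0.49 = 2.940
  c=7: 7 × 0.40 = 2.800
  c=8: 8 × 0.32 = 2.560
  c=9: 9 × 0.28 = 2.520
  c=10: 10 × 0.23 = 2.300
Maximum at c = 5 (3.000 surviving offspring).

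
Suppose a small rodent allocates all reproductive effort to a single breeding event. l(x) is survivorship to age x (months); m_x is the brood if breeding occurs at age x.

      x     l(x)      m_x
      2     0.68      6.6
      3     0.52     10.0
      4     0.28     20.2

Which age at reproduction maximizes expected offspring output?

4

Expected offspring if breeding at age x = l(x) × m_x:
  age 2: 0.68 × 6.6 = 4.488
  age 3: 0.52 × 10.0 = 5.200
  age 4: 0.28 × 20.2 = 5.656
Maximum at age 4 (5.656).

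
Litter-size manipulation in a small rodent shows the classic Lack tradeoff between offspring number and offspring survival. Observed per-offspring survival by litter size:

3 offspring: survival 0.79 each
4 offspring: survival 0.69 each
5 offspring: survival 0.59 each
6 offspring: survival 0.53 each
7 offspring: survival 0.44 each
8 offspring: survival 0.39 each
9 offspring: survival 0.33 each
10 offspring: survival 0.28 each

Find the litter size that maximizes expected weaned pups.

Expected weaned pups = c × s(c):
  c=3: 3 × 0.79 = 2.370
  c=4: 4 × 0.69 = 2.760
  c=5: 5 × 0.59 = 2.950
  c=6: 6 × 0.53 = 3.180
  c=7: 7 × 0.44 = 3.080
  c=8: 8 × 0.39 = 3.120
  c=9: 9 × 0.33 = 2.970
  c=10: 10 × 0.28 = 2.800
Maximum at c = 6 (3.180 weaned pups).

6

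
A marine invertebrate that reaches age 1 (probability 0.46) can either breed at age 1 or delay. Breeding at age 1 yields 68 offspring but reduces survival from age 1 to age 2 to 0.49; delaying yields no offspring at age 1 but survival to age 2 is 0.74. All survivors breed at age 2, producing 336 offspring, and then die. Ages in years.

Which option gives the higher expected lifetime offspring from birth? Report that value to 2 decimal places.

breed at age 1: R₀ = 0.46 × (68 + 0.49 × 336) = 0.46 × 232.6400 = 107.0144
delay to age 2: R₀ = 0.46 × (0.74 × 336) = 0.46 × 248.6400 = 114.3744
Higher: delay to age 2 (114.3744).

114.37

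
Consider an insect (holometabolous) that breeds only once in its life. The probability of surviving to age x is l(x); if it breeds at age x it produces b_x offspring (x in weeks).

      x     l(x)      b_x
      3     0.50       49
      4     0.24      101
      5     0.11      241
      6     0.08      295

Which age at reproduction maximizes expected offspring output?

5

Expected offspring if breeding at age x = l(x) × b_x:
  age 3: 0.50 × 49 = 24.500
  age 4: 0.24 × 101 = 24.240
  age 5: 0.11 × 241 = 26.510
  age 6: 0.08 × 295 = 23.600
Maximum at age 5 (26.510).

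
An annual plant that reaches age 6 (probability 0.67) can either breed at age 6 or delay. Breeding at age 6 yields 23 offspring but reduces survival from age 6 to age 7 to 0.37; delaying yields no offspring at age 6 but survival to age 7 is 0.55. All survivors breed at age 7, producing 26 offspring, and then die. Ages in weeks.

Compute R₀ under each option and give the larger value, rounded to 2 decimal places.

breed at age 6: R₀ = 0.67 × (23 + 0.37 × 26) = 0.67 × 32.6200 = 21.8554
delay to age 7: R₀ = 0.67 × (0.55 × 26) = 0.67 × 14.3000 = 9.5810
Higher: breed at age 6 (21.8554).

21.86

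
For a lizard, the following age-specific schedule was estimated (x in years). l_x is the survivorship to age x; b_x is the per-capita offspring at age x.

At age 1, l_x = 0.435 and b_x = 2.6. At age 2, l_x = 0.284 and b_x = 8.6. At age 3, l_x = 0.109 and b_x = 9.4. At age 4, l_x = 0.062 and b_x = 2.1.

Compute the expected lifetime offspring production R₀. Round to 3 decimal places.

R₀ = Σ l_x b_x:
  age 1: 0.435 × 2.6 = 1.1310
  age 2: 0.284 × 8.6 = 2.4424
  age 3: 0.109 × 9.4 = 1.0246
  age 4: 0.062 × 2.1 = 0.1302
R₀ = 1.1310 + 2.4424 + 1.0246 + 0.1302 = 4.7282

4.728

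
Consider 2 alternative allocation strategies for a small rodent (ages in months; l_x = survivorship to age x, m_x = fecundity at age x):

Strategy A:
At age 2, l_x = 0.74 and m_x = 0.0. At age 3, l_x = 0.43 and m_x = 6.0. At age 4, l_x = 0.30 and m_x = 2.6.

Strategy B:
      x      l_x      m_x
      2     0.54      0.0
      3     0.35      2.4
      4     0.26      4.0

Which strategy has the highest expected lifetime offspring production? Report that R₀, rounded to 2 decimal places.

Strategy A: R₀ = 0.74×0.0 + 0.43×6.0 + 0.30×2.6 = 3.3600
Strategy B: R₀ = 0.54×0.0 + 0.35×2.4 + 0.26×4.0 = 1.8800
Highest R₀: strategy A with 3.3600.

3.36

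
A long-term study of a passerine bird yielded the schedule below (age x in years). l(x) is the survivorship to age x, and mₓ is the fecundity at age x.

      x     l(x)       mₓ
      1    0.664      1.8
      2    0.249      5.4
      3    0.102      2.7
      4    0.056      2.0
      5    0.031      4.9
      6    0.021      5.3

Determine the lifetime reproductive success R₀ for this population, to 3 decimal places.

3.190

R₀ = Σ l(x) mₓ:
  age 1: 0.664 × 1.8 = 1.1952
  age 2: 0.249 × 5.4 = 1.3446
  age 3: 0.102 × 2.7 = 0.2754
  age 4: 0.056 × 2.0 = 0.1120
  age 5: 0.031 × 4.9 = 0.1519
  age 6: 0.021 × 5.3 = 0.1113
R₀ = 1.1952 + 1.3446 + 0.2754 + 0.1120 + 0.1519 + 0.1113 = 3.1904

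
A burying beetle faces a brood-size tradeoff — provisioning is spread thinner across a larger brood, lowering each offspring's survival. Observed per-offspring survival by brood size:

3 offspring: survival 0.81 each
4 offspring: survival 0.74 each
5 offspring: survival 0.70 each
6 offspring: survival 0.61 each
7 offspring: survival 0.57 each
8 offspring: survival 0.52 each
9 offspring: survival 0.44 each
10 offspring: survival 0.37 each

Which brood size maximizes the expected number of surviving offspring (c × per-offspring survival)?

Expected surviving offspring = c × s(c):
  c=3: 3 × 0.81 = 2.430
  c=4: 4 × 0.74 = 2.960
  c=5: 5 × 0.70 = 3.500
  c=6: 6 × 0.61 = 3.660
  c=7: 7 × 0.57 = 3.990
  c=8: 8 × 0.52 = 4.160
  c=9: 9 × 0.44 = 3.960
  c=10: 10 × 0.37 = 3.700
Maximum at c = 8 (4.160 surviving offspring).

8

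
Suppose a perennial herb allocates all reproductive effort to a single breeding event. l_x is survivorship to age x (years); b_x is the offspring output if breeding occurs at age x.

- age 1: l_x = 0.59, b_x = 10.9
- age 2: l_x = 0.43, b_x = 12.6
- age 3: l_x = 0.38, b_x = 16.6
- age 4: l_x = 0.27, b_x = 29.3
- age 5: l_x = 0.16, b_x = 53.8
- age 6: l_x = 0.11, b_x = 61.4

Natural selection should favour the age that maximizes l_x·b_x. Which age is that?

Expected offspring if breeding at age x = l_x × b_x:
  age 1: 0.59 × 10.9 = 6.431
  age 2: 0.43 × 12.6 = 5.418
  age 3: 0.38 × 16.6 = 6.308
  age 4: 0.27 × 29.3 = 7.911
  age 5: 0.16 × 53.8 = 8.608
  age 6: 0.11 × 61.4 = 6.754
Maximum at age 5 (8.608).

5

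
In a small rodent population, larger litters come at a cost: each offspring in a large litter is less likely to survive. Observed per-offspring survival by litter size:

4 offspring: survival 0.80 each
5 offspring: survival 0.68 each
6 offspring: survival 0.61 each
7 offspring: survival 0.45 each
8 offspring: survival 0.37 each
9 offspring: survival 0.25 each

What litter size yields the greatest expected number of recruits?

Expected recruits = c × s(c):
  c=4: 4 × 0.80 = 3.200
  c=5: 5 × 0.68 = 3.400
  c=6: 6 × 0.61 = 3.660
  c=7: 7 × 0.45 = 3.150
  c=8: 8 × 0.37 = 2.960
  c=9: 9 × 0.25 = 2.250
Maximum at c = 6 (3.660 recruits).

6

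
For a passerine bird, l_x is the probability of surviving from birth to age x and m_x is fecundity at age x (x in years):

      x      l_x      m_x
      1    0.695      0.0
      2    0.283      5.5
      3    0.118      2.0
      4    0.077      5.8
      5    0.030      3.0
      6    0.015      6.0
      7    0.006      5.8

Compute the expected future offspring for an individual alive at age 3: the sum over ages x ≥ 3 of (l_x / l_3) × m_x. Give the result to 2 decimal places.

l_3 = 0.118. Conditional survival from age 3 to x is l_x / l_3.
  x=3: (0.118/0.118) × 2.0 = 2.0000
  x=4: (0.077/0.118) × 5.8 = 3.7847
  x=5: (0.030/0.118) × 3.0 = 0.7627
  x=6: (0.015/0.118) × 6.0 = 0.7627
  x=7: (0.006/0.118) × 5.8 = 0.2949
Sum = 2.0000 + 3.7847 + 0.7627 + 0.7627 + 0.2949 = 7.6051

7.61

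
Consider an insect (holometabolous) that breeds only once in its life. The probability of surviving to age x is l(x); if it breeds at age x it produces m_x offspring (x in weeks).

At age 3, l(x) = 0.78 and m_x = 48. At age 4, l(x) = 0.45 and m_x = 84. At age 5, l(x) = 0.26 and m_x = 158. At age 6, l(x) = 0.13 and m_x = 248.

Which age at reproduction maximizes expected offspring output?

5

Expected offspring if breeding at age x = l(x) × m_x:
  age 3: 0.78 × 48 = 37.440
  age 4: 0.45 × 84 = 37.800
  age 5: 0.26 × 158 = 41.080
  age 6: 0.13 × 248 = 32.240
Maximum at age 5 (41.080).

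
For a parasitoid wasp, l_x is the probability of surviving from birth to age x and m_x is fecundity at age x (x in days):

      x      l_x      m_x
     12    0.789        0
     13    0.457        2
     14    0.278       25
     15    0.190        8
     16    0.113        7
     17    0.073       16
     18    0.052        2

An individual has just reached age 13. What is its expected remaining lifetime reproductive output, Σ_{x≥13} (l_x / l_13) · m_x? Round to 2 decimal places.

25.05

l_13 = 0.457. Conditional survival from age 13 to x is l_x / l_13.
  x=13: (0.457/0.457) × 2 = 2.0000
  x=14: (0.278/0.457) × 25 = 15.2079
  x=15: (0.190/0.457) × 8 = 3.3260
  x=16: (0.113/0.457) × 7 = 1.7309
  x=17: (0.073/0.457) × 16 = 2.5558
  x=18: (0.052/0.457) × 2 = 0.2276
Sum = 2.0000 + 15.2079 + 3.3260 + 1.7309 + 2.5558 + 0.2276 = 25.0481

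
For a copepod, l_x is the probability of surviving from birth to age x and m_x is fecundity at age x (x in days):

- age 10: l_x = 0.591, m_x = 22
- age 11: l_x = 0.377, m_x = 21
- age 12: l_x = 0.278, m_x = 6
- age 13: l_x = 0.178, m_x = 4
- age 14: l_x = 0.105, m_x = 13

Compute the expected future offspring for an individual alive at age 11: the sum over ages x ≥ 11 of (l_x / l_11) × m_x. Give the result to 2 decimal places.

30.93

l_11 = 0.377. Conditional survival from age 11 to x is l_x / l_11.
  x=11: (0.377/0.377) × 21 = 21.0000
  x=12: (0.278/0.377) × 6 = 4.4244
  x=13: (0.178/0.377) × 4 = 1.8886
  x=14: (0.105/0.377) × 13 = 3.6207
Sum = 21.0000 + 4.4244 + 1.8886 + 3.6207 = 30.9337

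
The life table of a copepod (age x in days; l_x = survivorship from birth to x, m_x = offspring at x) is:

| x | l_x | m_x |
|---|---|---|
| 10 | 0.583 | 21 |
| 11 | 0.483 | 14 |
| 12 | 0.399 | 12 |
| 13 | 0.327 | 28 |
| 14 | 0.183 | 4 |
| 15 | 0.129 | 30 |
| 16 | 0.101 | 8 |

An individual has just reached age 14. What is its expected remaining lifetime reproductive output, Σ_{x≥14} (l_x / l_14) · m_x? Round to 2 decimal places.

l_14 = 0.183. Conditional survival from age 14 to x is l_x / l_14.
  x=14: (0.183/0.183) × 4 = 4.0000
  x=15: (0.129/0.183) × 30 = 21.1475
  x=16: (0.101/0.183) × 8 = 4.4153
Sum = 4.0000 + 21.1475 + 4.4153 = 29.5628

29.56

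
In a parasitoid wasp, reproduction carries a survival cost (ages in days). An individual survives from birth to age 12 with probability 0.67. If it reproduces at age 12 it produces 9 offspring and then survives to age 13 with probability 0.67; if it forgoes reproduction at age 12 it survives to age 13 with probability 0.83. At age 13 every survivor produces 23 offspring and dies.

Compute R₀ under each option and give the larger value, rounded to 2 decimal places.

16.35

breed at age 12: R₀ = 0.67 × (9 + 0.67 × 23) = 0.67 × 24.4100 = 16.3547
delay to age 13: R₀ = 0.67 × (0.83 × 23) = 0.67 × 19.0900 = 12.7903
Higher: breed at age 12 (16.3547).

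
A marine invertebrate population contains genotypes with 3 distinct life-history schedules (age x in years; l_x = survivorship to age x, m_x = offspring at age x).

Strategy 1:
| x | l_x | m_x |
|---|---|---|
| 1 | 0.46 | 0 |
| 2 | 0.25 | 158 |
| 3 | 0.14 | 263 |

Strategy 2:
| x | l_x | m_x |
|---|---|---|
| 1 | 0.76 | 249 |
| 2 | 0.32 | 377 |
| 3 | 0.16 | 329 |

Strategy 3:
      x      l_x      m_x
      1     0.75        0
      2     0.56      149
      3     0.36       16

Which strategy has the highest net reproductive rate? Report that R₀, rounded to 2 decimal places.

Strategy 1: R₀ = 0.46×0 + 0.25×158 + 0.14×263 = 76.3200
Strategy 2: R₀ = 0.76×249 + 0.32×377 + 0.16×329 = 362.5200
Strategy 3: R₀ = 0.75×0 + 0.56×149 + 0.36×16 = 89.2000
Highest R₀: strategy 2 with 362.5200.

362.52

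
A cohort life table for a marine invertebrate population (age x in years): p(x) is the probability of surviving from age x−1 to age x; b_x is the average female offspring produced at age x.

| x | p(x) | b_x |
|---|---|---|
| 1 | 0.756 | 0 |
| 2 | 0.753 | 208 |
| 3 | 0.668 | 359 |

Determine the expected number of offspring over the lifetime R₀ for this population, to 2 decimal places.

Survivorship from birth: l_x = p_1·p_2·…·p_x.
  l_1 = 0.75600
  l_2 = 0.56927
  l_3 = 0.38027
R₀ = Σ l_x b_x:
  age 1: 0.75600 × 0 = 0.0000
  age 2: 0.56927 × 208 = 118.4082
  age 3: 0.38027 × 359 = 136.5169
R₀ = 0.0000 + 118.4082 + 136.5169 = 254.9251

254.93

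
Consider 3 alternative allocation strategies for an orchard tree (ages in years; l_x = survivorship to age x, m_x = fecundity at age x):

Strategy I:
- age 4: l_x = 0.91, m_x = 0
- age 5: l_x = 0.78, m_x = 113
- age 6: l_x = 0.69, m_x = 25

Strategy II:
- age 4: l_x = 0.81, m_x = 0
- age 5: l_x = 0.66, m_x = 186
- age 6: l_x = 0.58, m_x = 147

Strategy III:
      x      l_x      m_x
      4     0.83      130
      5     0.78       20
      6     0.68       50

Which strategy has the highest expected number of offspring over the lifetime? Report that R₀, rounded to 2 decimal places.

208.02

Strategy I: R₀ = 0.91×0 + 0.78×113 + 0.69×25 = 105.3900
Strategy II: R₀ = 0.81×0 + 0.66×186 + 0.58×147 = 208.0200
Strategy III: R₀ = 0.83×130 + 0.78×20 + 0.68×50 = 157.5000
Highest R₀: strategy II with 208.0200.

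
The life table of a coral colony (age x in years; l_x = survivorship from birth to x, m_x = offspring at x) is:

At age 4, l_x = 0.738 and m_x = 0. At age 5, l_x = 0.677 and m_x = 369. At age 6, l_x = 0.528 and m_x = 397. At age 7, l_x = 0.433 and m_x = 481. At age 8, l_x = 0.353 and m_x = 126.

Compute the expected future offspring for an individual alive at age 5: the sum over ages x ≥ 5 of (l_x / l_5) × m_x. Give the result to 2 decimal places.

l_5 = 0.677. Conditional survival from age 5 to x is l_x / l_5.
  x=5: (0.677/0.677) × 369 = 369.0000
  x=6: (0.528/0.677) × 397 = 309.6248
  x=7: (0.433/0.677) × 481 = 307.6411
  x=8: (0.353/0.677) × 126 = 65.6987
Sum = 369.0000 + 309.6248 + 307.6411 + 65.6987 = 1051.9645

1051.96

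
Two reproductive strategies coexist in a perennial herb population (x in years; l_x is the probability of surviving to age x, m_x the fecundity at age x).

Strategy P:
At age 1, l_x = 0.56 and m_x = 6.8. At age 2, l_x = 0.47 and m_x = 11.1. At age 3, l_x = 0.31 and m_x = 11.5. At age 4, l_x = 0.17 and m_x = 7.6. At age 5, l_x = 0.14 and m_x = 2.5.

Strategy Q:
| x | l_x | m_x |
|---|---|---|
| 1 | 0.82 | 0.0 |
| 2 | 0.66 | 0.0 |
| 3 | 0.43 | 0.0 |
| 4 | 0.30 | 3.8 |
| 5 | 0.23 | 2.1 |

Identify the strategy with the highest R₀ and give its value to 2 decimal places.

14.23

Strategy P: R₀ = 0.56×6.8 + 0.47×11.1 + 0.31×11.5 + 0.17×7.6 + 0.14×2.5 = 14.2320
Strategy Q: R₀ = 0.82×0.0 + 0.66×0.0 + 0.43×0.0 + 0.30×3.8 + 0.23×2.1 = 1.6230
Highest R₀: strategy P with 14.2320.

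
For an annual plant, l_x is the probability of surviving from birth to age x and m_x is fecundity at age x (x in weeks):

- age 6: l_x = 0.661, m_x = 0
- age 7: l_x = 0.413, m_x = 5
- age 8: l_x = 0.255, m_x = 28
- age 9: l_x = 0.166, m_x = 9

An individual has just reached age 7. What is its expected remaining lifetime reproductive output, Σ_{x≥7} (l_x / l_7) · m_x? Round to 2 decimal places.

25.91

l_7 = 0.413. Conditional survival from age 7 to x is l_x / l_7.
  x=7: (0.413/0.413) × 5 = 5.0000
  x=8: (0.255/0.413) × 28 = 17.2881
  x=9: (0.166/0.413) × 9 = 3.6174
Sum = 5.0000 + 17.2881 + 3.6174 = 25.9056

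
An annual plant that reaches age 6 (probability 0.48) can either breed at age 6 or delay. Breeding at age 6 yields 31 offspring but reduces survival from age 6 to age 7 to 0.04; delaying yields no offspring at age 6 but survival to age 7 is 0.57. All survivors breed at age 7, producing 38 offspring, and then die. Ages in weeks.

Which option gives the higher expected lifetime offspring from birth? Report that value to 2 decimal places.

15.61

breed at age 6: R₀ = 0.48 × (31 + 0.04 × 38) = 0.48 × 32.5200 = 15.6096
delay to age 7: R₀ = 0.48 × (0.57 × 38) = 0.48 × 21.6600 = 10.3968
Higher: breed at age 6 (15.6096).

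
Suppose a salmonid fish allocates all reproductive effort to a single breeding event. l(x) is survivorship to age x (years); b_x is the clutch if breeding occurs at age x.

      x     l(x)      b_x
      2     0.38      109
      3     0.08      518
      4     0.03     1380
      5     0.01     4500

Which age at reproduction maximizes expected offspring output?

5

Expected offspring if breeding at age x = l(x) × b_x:
  age 2: 0.38 × 109 = 41.420
  age 3: 0.08 × 518 = 41.440
  age 4: 0.03 × 1380 = 41.400
  age 5: 0.01 × 4500 = 45.000
Maximum at age 5 (45.000).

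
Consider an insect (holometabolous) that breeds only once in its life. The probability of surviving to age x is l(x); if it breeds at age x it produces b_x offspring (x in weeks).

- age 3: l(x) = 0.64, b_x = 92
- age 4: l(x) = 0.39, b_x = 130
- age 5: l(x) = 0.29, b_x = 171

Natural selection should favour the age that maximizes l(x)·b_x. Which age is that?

Expected offspring if breeding at age x = l(x) × b_x:
  age 3: 0.64 × 92 = 58.880
  age 4: 0.39 × 130 = 50.700
  age 5: 0.29 × 171 = 49.590
Maximum at age 3 (58.880).

3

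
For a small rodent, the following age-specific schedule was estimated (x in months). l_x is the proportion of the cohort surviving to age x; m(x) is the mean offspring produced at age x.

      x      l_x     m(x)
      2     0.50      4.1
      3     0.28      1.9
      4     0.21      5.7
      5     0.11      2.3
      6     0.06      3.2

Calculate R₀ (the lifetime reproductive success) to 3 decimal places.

R₀ = Σ l_x m(x):
  age 2: 0.50 × 4.1 = 2.0500
  age 3: 0.28 × 1.9 = 0.5320
  age 4: 0.21 × 5.7 = 1.1970
  age 5: 0.11 × 2.3 = 0.2530
  age 6: 0.06 × 3.2 = 0.1920
R₀ = 2.0500 + 0.5320 + 1.1970 + 0.2530 + 0.1920 = 4.2240

4.224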